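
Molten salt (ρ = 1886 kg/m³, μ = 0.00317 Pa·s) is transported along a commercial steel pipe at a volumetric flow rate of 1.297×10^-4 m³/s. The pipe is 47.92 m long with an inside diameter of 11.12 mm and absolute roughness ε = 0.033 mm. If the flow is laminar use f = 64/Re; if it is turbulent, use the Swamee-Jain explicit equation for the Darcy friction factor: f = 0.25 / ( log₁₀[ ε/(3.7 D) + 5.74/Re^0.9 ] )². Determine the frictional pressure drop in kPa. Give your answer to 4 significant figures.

Cross-sectional area A = πD²/4 = π(0.01112)²/4 = 9.712e-05 m²; mean velocity V = Q/A = 0.0001297/9.712e-05 = 1.335 m/s.
Reynolds number Re = ρVD/μ = 1886 · 1.335 · 0.01112 / 0.00317 = 8835.
Re > 4000 → turbulent. Relative roughness ε/D = 3.3e-05/0.01112 = 0.00297. Swamee-Jain: f = 0.25/(log₁₀[0.00297/3.7 + 5.74/8835^0.9])² = 0.25/(log₁₀[0.000802 + 0.00161])² = 0.25/(-2.617)² = 0.0365.
Darcy-Weisbach: ΔP = f(L/D)(ρV²/2) = 0.0365·(47.92/0.01112)·(1886·1.335²/2) = 0.0365·4309·1682 = 2.645e+05 Pa.
ΔP = 2.645e+05 Pa = 264.5 kPa.

ΔP ≈ 264.5 kPa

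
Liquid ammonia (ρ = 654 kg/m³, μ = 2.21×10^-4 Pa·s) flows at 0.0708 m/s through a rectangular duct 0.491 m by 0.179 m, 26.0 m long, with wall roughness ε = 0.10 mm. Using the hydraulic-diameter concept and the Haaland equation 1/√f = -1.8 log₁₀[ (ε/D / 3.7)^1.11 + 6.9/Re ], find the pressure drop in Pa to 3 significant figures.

ΔP ≈ 3.49 Pa

Hydraulic diameter D_h = 4A/P = 4·(0.491·0.179)/(2·(0.491+0.179)) = 0.3516/1.34 = 0.2624 m.
Re = ρVD_h/μ = 654·0.0708·0.2624/0.000221 = 5.497e+04.
ε/D_h = 0.0001/0.2624 = 0.000381; Haaland gives 1/√f = -1.8 log₁₀[3.75e-05+0.000126] = 6.818, so f = 0.02151.
ΔP = f(L/D_h)(ρV²/2) = 0.02151·26/0.2624·1.639 = 3.495 Pa.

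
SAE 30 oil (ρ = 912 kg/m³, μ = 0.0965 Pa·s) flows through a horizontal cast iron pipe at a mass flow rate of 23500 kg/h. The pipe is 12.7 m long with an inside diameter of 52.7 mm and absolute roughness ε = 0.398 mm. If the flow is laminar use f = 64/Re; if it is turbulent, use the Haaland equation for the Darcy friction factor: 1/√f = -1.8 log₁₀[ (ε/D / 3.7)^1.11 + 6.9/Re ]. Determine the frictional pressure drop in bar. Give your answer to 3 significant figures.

ṁ = 23500 kg/h = 23500/3600 = 6.528 kg/s.
A = πD²/4 = π(0.0527)²/4 = 0.002181 m²; mean velocity V = ṁ/(ρA) = 6.528/(912 · 0.002181) = 3.281 m/s.
Reynolds number Re = ρVD/μ = 912 · 3.281 · 0.0527 / 0.0965 = 1634.
Re < 2300 → laminar flow, so f = 64/Re = 64/1634 = 0.03916 (the turbulent correlation is not needed).
Darcy-Weisbach: ΔP = f(L/D)(ρV²/2) = 0.03916·(12.7/0.0527)·(912·3.281²/2) = 0.03916·241·4910 = 4.634e+04 Pa.
ΔP = 4.634e+04 Pa = 0.463 bar.

ΔP ≈ 0.463 bar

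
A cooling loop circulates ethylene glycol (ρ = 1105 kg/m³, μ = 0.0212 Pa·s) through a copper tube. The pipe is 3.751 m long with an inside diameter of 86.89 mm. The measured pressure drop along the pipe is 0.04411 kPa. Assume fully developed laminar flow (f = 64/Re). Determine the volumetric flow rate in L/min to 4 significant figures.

For laminar flow, f = 64/Re with Re = ρVD/μ, so Darcy-Weisbach reduces to ΔP = 32μLV/D². Solving for V: V = ΔP·D²/(32μL) = 44.11·(0.08689)²/(32·0.0212·3.751) = 0.1309 m/s.
Check: Re = ρVD/μ = 1105·0.1309·0.08689/0.0212 = 592.7 < 2300, so the laminar assumption holds.
Q = V·A = 0.1309·(π/4·0.08689²) = 0.000776 m³/s = 46.56 L/min.

Q ≈ 46.56 L/min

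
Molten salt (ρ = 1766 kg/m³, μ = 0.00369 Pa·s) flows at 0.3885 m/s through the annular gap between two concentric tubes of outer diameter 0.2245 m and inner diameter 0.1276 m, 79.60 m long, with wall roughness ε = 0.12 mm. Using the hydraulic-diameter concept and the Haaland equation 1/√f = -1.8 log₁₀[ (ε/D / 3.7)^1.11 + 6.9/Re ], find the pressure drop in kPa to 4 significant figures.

ΔP ≈ 3.136 kPa

Hydraulic diameter D_h = 4A/P = D_o - D_i = 0.2245 - 0.1276 = 0.0969 m.
Re = ρVD_h/μ = 1766·0.3885·0.0969/0.00369 = 1.802e+04.
ε/D_h = 0.00012/0.0969 = 0.00124; Haaland gives 1/√f = -1.8 log₁₀[0.000139+0.000383] = 5.909, so f = 0.02864.
ΔP = f(L/D_h)(ρV²/2) = 0.02864·79.6/0.0969·133.3 = 3136 Pa.
ΔP = 3.136 kPa.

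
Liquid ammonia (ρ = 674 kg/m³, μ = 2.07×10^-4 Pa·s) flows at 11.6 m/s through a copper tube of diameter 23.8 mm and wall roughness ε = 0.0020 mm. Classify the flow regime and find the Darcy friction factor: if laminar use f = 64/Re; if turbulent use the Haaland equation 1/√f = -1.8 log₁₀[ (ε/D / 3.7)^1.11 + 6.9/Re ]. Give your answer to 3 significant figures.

f ≈ 0.0132

Re = ρVD/μ = 674·11.6·0.0238/0.000207 = 8.989e+05.
Re > 4000 → turbulent. ε/D = 2e-06/0.0238 = 8.4e-05; Haaland: 1/√f = -1.8 log₁₀[7.01e-06 + 7.68e-06] = 8.7, so f = 0.01321.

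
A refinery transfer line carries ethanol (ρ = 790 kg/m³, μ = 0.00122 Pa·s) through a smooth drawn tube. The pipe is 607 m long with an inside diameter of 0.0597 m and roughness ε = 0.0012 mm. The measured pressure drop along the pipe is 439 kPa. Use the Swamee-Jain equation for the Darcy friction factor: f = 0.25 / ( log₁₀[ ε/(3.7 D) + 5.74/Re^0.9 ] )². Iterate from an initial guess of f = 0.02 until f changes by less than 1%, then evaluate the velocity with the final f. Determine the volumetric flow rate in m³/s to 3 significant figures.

Q ≈ 0.00686 m³/s

Rearranging Darcy-Weisbach: V = √(2·ΔP·D/(f·L·ρ)). With ε/D = 1.2e-06/0.0597 = 2.01e-05, iterate starting from f = 0.02:
  f = 0.02 → V = √(2·4.39e+05·0.0597/(0.02·607·790)) = 2.338 m/s; Re = ρVD/μ = 9.038e+04; f → 0.01836
  f = 0.01836 → V = 2.44 m/s; Re = 9.432e+04; f → 0.0182
Converged (Δf/f < 1%). With the final f = 0.0182: V = √(2·4.39e+05·0.0597/(0.0182·607·790)) = 2.451 m/s.
Q = V·A = 2.451·(π/4·0.0597²) = 0.00686 m³/s = 0.00686 m³/s.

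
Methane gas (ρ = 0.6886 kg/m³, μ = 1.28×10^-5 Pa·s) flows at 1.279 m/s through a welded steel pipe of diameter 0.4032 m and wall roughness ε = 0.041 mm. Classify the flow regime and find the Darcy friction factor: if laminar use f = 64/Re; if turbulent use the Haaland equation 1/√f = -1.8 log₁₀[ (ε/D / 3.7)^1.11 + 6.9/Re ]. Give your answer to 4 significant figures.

f ≈ 0.02396

Re = ρVD/μ = 0.6886·1.279·0.4032/1.28e-05 = 2.774e+04.
Re > 4000 → turbulent. ε/D = 4.1e-05/0.4032 = 0.000102; Haaland: 1/√f = -1.8 log₁₀[8.66e-06 + 0.000249] = 6.461, so f = 0.02396.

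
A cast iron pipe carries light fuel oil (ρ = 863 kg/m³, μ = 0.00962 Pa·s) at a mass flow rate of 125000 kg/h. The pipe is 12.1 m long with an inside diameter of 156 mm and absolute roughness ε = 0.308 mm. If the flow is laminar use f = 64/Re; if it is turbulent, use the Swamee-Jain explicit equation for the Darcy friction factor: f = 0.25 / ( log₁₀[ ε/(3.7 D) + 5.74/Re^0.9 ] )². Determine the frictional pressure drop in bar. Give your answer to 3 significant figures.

ṁ = 125000 kg/h = 125000/3600 = 34.72 kg/s.
A = πD²/4 = π(0.156)²/4 = 0.01911 m²; mean velocity V = ṁ/(ρA) = 34.72/(863 · 0.01911) = 2.105 m/s.
Reynolds number Re = ρVD/μ = 863 · 2.105 · 0.156 / 0.00962 = 2.946e+04.
Re > 4000 → turbulent. Relative roughness ε/D = 0.000308/0.156 = 0.00197. Swamee-Jain: f = 0.25/(log₁₀[0.00197/3.7 + 5.74/2.946e+04^0.9])² = 0.25/(log₁₀[0.000534 + 0.000545])² = 0.25/(-2.967)² = 0.0284.
Darcy-Weisbach: ΔP = f(L/D)(ρV²/2) = 0.0284·(12.1/0.156)·(863·2.105²/2) = 0.0284·77.56·1912 = 4212 Pa.
ΔP = 4212 Pa = 0.0421 bar.

ΔP ≈ 0.0421 bar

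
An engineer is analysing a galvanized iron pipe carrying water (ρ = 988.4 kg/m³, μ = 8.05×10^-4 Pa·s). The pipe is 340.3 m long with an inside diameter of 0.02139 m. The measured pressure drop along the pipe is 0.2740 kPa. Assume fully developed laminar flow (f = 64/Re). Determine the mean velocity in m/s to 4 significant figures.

V ≈ 0.01430 m/s

For laminar flow, f = 64/Re with Re = ρVD/μ, so Darcy-Weisbach reduces to ΔP = 32μLV/D². Solving for V: V = ΔP·D²/(32μL) = 274·(0.02139)²/(32·0.000805·340.3) = 0.0143 m/s.
Check: Re = ρVD/μ = 988.4·0.0143·0.02139/0.000805 = 375.6 < 2300, so the laminar assumption holds.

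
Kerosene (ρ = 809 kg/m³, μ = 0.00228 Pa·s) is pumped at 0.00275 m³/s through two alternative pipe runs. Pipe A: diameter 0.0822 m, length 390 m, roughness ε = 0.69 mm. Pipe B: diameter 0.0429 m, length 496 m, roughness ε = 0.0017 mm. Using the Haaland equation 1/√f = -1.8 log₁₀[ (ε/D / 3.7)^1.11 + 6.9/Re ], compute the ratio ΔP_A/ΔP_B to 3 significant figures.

Pipe A: V = Q/A = 0.00275/0.005307 = 0.5182 m/s; Re = 1.511e+04; ε/D = 0.00839; Haaland → f = 0.03962; ΔP_A = f(L/D)(ρV²/2) = 2.042e+04 Pa.
Pipe B: V = Q/A = 0.00275/0.001445 = 1.903 m/s; Re = 2.896e+04; ε/D = 3.96e-05; Haaland → f = 0.02359; ΔP_B = f(L/D)(ρV²/2) = 3.993e+05 Pa.
ΔP_A/ΔP_B = 2.042e+04/3.993e+05 = 0.0511.

ΔP_A/ΔP_B ≈ 0.0511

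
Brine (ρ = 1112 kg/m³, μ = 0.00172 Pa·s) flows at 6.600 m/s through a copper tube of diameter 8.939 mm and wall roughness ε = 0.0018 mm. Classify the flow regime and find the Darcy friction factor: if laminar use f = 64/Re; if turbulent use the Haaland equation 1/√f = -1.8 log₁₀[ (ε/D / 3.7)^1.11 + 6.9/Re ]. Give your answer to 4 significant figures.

Re = ρVD/μ = 1112·6.6·0.008939/0.00172 = 3.814e+04.
Re > 4000 → turbulent. ε/D = 1.8e-06/0.008939 = 0.000201; Haaland: 1/√f = -1.8 log₁₀[1.85e-05 + 0.000181] = 6.661, so f = 0.02254.

f ≈ 0.02254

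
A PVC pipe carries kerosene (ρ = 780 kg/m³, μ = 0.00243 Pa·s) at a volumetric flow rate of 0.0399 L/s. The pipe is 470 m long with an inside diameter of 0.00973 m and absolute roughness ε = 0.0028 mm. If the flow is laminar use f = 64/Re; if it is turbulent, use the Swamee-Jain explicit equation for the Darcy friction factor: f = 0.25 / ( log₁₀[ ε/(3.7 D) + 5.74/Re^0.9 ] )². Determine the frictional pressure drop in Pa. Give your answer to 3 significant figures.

Q = 0.0399 L/s = 0.0399/1000 = 3.99e-05 m³/s.
Cross-sectional area A = πD²/4 = π(0.00973)²/4 = 7.436e-05 m²; mean velocity V = Q/A = 3.99e-05/7.436e-05 = 0.5366 m/s.
Reynolds number Re = ρVD/μ = 780 · 0.5366 · 0.00973 / 0.00243 = 1676.
Re < 2300 → laminar flow, so f = 64/Re = 64/1676 = 0.03819 (the turbulent correlation is not needed).
Darcy-Weisbach: ΔP = f(L/D)(ρV²/2) = 0.03819·(470/0.00973)·(780·0.5366²/2) = 0.03819·4.83e+04·112.3 = 2.072e+05 Pa.

ΔP ≈ 207000 Pa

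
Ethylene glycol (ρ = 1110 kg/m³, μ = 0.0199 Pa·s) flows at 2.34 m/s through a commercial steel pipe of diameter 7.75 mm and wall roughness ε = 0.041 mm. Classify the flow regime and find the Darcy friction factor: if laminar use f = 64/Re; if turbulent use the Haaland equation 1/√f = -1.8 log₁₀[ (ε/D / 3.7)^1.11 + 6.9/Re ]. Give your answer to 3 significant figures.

f ≈ 0.0633

Re = ρVD/μ = 1110·2.34·0.00775/0.0199 = 1012.
Re < 2300 → laminar, so f = 64/Re = 0.06327 (roughness is irrelevant in laminar flow).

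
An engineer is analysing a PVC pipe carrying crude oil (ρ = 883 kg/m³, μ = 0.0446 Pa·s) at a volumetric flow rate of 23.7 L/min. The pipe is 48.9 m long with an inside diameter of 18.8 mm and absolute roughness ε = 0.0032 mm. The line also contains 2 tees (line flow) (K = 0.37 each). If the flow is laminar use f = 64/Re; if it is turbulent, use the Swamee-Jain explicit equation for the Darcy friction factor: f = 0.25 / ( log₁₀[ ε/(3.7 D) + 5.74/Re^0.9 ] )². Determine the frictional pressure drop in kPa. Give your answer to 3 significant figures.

ΔP ≈ 282 kPa

Q = 23.7 L/min = 23.7/60000 = 0.000395 m³/s.
Cross-sectional area A = πD²/4 = π(0.0188)²/4 = 0.0002776 m²; mean velocity V = Q/A = 0.000395/0.0002776 = 1.423 m/s.
Reynolds number Re = ρVD/μ = 883 · 1.423 · 0.0188 / 0.0446 = 529.6.
Re < 2300 → laminar flow, so f = 64/Re = 64/529.6 = 0.1208 (the turbulent correlation is not needed).
Total minor-loss coefficient ΣK = 2·0.37 = 0.74.
ΔP = [f·L/D + ΣK]·(ρV²/2) = [0.1208·48.9/0.0188 + 0.74]·(883·1.423²/2) = [314.3 + 0.74]·894 = 2.816e+05 Pa.
ΔP = 2.816e+05 Pa = 282 kPa.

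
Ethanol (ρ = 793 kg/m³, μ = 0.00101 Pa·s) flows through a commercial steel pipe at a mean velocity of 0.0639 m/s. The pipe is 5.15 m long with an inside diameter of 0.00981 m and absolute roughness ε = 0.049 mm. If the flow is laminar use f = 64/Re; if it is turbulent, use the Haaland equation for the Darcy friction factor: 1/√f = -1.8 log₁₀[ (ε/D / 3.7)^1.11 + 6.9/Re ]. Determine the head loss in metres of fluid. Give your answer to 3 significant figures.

Reynolds number Re = ρVD/μ = 793 · 0.0639 · 0.00981 / 0.00101 = 492.2.
Re < 2300 → laminar flow, so f = 64/Re = 64/492.2 = 0.13 (the turbulent correlation is not needed).
Darcy-Weisbach: ΔP = f(L/D)(ρV²/2) = 0.13·(5.15/0.00981)·(793·0.0639²/2) = 0.13·525·1.619 = 110.5 Pa.
Head loss h_f = ΔP/(ρg) = 110.5/(793·9.81) = 0.0142 m.

h_f ≈ 0.0142 m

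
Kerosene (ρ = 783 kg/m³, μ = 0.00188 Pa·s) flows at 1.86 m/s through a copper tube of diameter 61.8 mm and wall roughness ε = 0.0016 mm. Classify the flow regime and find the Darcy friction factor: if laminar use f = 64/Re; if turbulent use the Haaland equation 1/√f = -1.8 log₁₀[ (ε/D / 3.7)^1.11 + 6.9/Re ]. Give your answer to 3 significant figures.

f ≈ 0.0210

Re = ρVD/μ = 783·1.86·0.0618/0.00188 = 4.787e+04.
Re > 4000 → turbulent. ε/D = 1.6e-06/0.0618 = 2.59e-05; Haaland: 1/√f = -1.8 log₁₀[1.9e-06 + 0.000144] = 6.904, so f = 0.02098.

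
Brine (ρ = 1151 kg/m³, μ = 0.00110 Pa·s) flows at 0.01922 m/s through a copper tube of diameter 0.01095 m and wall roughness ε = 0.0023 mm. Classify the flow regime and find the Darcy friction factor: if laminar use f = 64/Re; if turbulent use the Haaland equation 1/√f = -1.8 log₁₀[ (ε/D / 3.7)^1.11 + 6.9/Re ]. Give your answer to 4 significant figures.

Re = ρVD/μ = 1151·0.01922·0.01095/0.0011 = 220.2.
Re < 2300 → laminar, so f = 64/Re = 0.2906 (roughness is irrelevant in laminar flow).

f ≈ 0.2906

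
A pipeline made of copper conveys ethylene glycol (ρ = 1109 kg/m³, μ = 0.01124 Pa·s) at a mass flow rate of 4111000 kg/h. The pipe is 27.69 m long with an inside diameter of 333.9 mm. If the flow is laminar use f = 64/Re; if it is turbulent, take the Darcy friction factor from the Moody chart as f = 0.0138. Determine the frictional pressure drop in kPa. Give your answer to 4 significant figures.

ΔP ≈ 87.75 kPa

ṁ = 4111000 kg/h = 4111000/3600 = 1142 kg/s.
A = πD²/4 = π(0.3339)²/4 = 0.08756 m²; mean velocity V = ṁ/(ρA) = 1142/(1109 · 0.08756) = 11.76 m/s.
Reynolds number Re = ρVD/μ = 1109 · 11.76 · 0.3339 / 0.0112 = 3.874e+05.
Re > 4000 → turbulent; use the Moody-chart value f = 0.0138.
Darcy-Weisbach: ΔP = f(L/D)(ρV²/2) = 0.0138·(27.69/0.3339)·(1109·11.76²/2) = 0.0138·82.93·7.668e+04 = 8.775e+04 Pa.
ΔP = 8.775e+04 Pa = 87.75 kPa.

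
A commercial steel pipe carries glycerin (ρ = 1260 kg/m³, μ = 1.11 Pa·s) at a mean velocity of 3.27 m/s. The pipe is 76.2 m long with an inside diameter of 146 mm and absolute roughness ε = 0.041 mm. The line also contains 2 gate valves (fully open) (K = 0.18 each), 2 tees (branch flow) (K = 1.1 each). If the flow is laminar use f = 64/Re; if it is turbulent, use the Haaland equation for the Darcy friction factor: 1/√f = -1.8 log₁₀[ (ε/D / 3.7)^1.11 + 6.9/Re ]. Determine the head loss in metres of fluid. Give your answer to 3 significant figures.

h_f ≈ 35.0 m

Reynolds number Re = ρVD/μ = 1260 · 3.27 · 0.146 / 1.11 = 541.9.
Re < 2300 → laminar flow, so f = 64/Re = 64/541.9 = 0.1181 (the turbulent correlation is not needed).
Total minor-loss coefficient ΣK = 2·0.18 + 2·1.1 = 2.56.
ΔP = [f·L/D + ΣK]·(ρV²/2) = [0.1181·76.2/0.146 + 2.56]·(1260·3.27²/2) = [61.64 + 2.56]·6737 = 4.325e+05 Pa.
Head loss h_f = ΔP/(ρg) = 4.325e+05/(1260·9.81) = 35.0 m.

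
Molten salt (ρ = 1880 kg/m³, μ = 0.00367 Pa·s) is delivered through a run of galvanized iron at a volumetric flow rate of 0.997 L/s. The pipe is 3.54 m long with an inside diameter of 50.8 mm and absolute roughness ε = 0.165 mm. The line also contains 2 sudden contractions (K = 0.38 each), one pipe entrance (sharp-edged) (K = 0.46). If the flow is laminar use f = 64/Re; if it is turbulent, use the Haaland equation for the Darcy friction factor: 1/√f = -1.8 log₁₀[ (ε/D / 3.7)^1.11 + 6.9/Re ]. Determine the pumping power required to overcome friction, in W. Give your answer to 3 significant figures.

Q = 0.997 L/s = 0.997/1000 = 0.000997 m³/s.
Cross-sectional area A = πD²/4 = π(0.0508)²/4 = 0.002027 m²; mean velocity V = Q/A = 0.000997/0.002027 = 0.4919 m/s.
Reynolds number Re = ρVD/μ = 1880 · 0.4919 · 0.0508 / 0.00367 = 1.28e+04.
Re > 4000 → turbulent. Relative roughness ε/D = 0.000165/0.0508 = 0.00325. Haaland: 1/√f = -1.8 log₁₀[(0.00325/3.7)^1.11 + 6.9/1.28e+04] = -1.8 log₁₀[0.000405 + 0.000539] = 5.445, so f = 0.03373.
Total minor-loss coefficient ΣK = 2·0.38 + 1·0.46 = 1.22.
ΔP = [f·L/D + ΣK]·(ρV²/2) = [0.03373·3.54/0.0508 + 1.22]·(1880·0.4919²/2) = [2.35 + 1.22]·227.4 = 812 Pa.
Pumping power P = QΔP = 0.000997·812 = 0.8096 W = 0.810 W.

P ≈ 0.810 W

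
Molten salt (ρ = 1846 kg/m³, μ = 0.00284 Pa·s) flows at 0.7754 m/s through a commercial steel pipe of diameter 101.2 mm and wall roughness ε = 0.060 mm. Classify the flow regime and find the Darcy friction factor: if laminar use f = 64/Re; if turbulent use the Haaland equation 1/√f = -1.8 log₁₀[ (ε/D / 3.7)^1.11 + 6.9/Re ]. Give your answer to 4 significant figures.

Re = ρVD/μ = 1846·0.7754·0.1012/0.00284 = 5.101e+04.
Re > 4000 → turbulent. ε/D = 6e-05/0.1012 = 0.000593; Haaland: 1/√f = -1.8 log₁₀[6.13e-05 + 0.000135] = 6.672, so f = 0.02247.

f ≈ 0.02247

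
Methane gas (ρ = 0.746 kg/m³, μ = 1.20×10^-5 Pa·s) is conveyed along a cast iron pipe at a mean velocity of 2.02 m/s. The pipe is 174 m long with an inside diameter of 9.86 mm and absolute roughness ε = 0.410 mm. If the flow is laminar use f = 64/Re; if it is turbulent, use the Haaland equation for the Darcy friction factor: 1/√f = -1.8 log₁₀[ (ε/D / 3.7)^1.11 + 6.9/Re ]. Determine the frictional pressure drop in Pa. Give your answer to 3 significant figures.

Reynolds number Re = ρVD/μ = 0.746 · 2.02 · 0.00986 / 1.2e-05 = 1238.
Re < 2300 → laminar flow, so f = 64/Re = 64/1238 = 0.05169 (the turbulent correlation is not needed).
Darcy-Weisbach: ΔP = f(L/D)(ρV²/2) = 0.05169·(174/0.00986)·(0.746·2.02²/2) = 0.05169·1.765e+04·1.522 = 1388 Pa.

ΔP ≈ 1390 Pa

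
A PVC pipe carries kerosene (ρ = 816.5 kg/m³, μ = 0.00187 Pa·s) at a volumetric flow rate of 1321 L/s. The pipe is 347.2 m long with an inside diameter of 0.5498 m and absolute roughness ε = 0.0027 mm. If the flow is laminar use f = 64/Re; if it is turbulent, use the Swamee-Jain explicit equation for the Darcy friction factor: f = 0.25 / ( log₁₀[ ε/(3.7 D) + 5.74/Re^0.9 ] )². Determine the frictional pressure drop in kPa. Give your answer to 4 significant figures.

ΔP ≈ 89.47 kPa

Q = 1321 L/s = 1321/1000 = 1.321 m³/s.
Cross-sectional area A = πD²/4 = π(0.5498)²/4 = 0.2374 m²; mean velocity V = Q/A = 1.321/0.2374 = 5.564 m/s.
Reynolds number Re = ρVD/μ = 816.5 · 5.564 · 0.5498 / 0.00187 = 1.336e+06.
Re > 4000 → turbulent. Relative roughness ε/D = 2.7e-06/0.5498 = 4.91e-06. Swamee-Jain: f = 0.25/(log₁₀[4.91e-06/3.7 + 5.74/1.336e+06^0.9])² = 0.25/(log₁₀[1.33e-06 + 1.76e-05])² = 0.25/(-4.723)² = 0.01121.
Darcy-Weisbach: ΔP = f(L/D)(ρV²/2) = 0.01121·(347.2/0.5498)·(816.5·5.564²/2) = 0.01121·631.5·1.264e+04 = 8.947e+04 Pa.
ΔP = 8.947e+04 Pa = 89.47 kPa.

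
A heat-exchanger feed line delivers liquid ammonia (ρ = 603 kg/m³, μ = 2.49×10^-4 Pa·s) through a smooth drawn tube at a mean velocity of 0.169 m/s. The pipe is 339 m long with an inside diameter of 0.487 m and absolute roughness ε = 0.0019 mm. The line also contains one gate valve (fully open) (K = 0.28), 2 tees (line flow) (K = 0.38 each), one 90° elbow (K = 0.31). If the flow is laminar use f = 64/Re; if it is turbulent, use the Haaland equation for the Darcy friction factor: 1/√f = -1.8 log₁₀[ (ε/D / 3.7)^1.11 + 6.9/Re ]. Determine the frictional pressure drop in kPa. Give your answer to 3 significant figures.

Reynolds number Re = ρVD/μ = 603 · 0.169 · 0.487 / 0.000249 = 1.993e+05.
Re > 4000 → turbulent. Relative roughness ε/D = 1.9e-06/0.487 = 3.9e-06. Haaland: 1/√f = -1.8 log₁₀[(3.9e-06/3.7)^1.11 + 6.9/1.993e+05] = -1.8 log₁₀[2.32e-07 + 3.46e-05] = 8.024, so f = 0.01553.
Total minor-loss coefficient ΣK = 1·0.28 + 2·0.38 + 1·0.31 = 1.35.
ΔP = [f·L/D + ΣK]·(ρV²/2) = [0.01553·339/0.487 + 1.35]·(603·0.169²/2) = [10.81 + 1.35]·8.611 = 104.7 Pa.
ΔP = 104.7 Pa = 0.105 kPa.

ΔP ≈ 0.105 kPa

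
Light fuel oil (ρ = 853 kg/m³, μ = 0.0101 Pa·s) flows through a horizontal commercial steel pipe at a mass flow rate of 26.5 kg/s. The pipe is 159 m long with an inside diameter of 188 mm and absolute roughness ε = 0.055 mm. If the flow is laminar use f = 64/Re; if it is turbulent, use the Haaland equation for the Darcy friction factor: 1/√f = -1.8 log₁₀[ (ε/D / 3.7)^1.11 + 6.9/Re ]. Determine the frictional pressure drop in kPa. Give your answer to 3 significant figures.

A = πD²/4 = π(0.188)²/4 = 0.02776 m²; mean velocity V = ṁ/(ρA) = 26.5/(853 · 0.02776) = 1.119 m/s.
Reynolds number Re = ρVD/μ = 853 · 1.119 · 0.188 / 0.0101 = 1.777e+04.
Re > 4000 → turbulent. Relative roughness ε/D = 5.5e-05/0.188 = 0.000293. Haaland: 1/√f = -1.8 log₁₀[(0.000293/3.7)^1.11 + 6.9/1.777e+04] = -1.8 log₁₀[2.8e-05 + 0.000388] = 6.085, so f = 0.02701.
Darcy-Weisbach: ΔP = f(L/D)(ρV²/2) = 0.02701·(159/0.188)·(853·1.119²/2) = 0.02701·845.7·534.2 = 1.22e+04 Pa.
ΔP = 1.22e+04 Pa = 12.2 kPa.

ΔP ≈ 12.2 kPa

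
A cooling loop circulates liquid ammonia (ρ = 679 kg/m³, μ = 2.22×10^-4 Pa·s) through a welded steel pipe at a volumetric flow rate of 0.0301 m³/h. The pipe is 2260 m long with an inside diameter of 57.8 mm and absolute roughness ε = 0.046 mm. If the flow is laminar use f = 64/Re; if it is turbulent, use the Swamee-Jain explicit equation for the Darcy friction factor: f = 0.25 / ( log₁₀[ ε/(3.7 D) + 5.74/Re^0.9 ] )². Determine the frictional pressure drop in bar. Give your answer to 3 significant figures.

Q = 0.0301 m³/h = 0.0301/3600 = 8.361e-06 m³/s.
Cross-sectional area A = πD²/4 = π(0.0578)²/4 = 0.002624 m²; mean velocity V = Q/A = 8.361e-06/0.002624 = 0.003187 m/s.
Reynolds number Re = ρVD/μ = 679 · 0.003187 · 0.0578 / 0.000222 = 563.3.
Re < 2300 → laminar flow, so f = 64/Re = 64/563.3 = 0.1136 (the turbulent correlation is not needed).
Darcy-Weisbach: ΔP = f(L/D)(ρV²/2) = 0.1136·(2260/0.0578)·(679·0.003187²/2) = 0.1136·3.91e+04·0.003447 = 15.31 Pa.
ΔP = 15.31 Pa = 1.53×10^-4 bar.

ΔP ≈ 1.53×10^-4 bar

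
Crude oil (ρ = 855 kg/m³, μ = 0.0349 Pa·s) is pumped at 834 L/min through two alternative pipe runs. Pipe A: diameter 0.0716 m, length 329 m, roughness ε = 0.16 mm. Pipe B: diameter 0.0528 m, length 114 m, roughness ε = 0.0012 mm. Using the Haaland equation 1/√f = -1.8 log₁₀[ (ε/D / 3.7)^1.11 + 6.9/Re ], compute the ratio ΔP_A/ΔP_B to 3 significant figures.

Pipe A: V = Q/A = 0.0139/0.004026 = 3.452 m/s; Re = 6056; ε/D = 0.00223; Haaland → f = 0.03795; ΔP_A = f(L/D)(ρV²/2) = 8.885e+05 Pa.
Pipe B: V = Q/A = 0.0139/0.00219 = 6.348 m/s; Re = 8212; ε/D = 2.27e-05; Haaland → f = 0.03265; ΔP_B = f(L/D)(ρV²/2) = 1.214e+06 Pa.
ΔP_A/ΔP_B = 8.885e+05/1.214e+06 = 0.732.

ΔP_A/ΔP_B ≈ 0.732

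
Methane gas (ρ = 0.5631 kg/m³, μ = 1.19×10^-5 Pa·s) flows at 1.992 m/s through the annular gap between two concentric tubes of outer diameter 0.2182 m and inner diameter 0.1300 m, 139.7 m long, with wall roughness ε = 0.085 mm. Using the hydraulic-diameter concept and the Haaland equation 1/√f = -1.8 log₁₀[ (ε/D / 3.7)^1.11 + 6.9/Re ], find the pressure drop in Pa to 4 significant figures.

ΔP ≈ 59.52 Pa

Hydraulic diameter D_h = 4A/P = D_o - D_i = 0.2182 - 0.13 = 0.0882 m.
Re = ρVD_h/μ = 0.5631·1.992·0.0882/1.19e-05 = 8314.
ε/D_h = 8.5e-05/0.0882 = 0.000964; Haaland gives 1/√f = -1.8 log₁₀[0.000105+0.00083] = 5.453, so f = 0.03364.
ΔP = f(L/D_h)(ρV²/2) = 0.03364·139.7/0.0882·1.117 = 59.52 Pa.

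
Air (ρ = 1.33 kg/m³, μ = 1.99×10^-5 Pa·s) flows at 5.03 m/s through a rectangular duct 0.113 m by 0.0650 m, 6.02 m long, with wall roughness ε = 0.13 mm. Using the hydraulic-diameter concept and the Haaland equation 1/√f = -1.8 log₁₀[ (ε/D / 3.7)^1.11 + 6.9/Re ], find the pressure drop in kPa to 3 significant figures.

Hydraulic diameter D_h = 4A/P = 4·(0.113·0.065)/(2·(0.113+0.065)) = 0.02938/0.356 = 0.08253 m.
Re = ρVD_h/μ = 1.33·5.03·0.08253/1.99e-05 = 2.774e+04.
ε/D_h = 0.00013/0.08253 = 0.00158; Haaland gives 1/√f = -1.8 log₁₀[0.000181+0.000249] = 6.06, so f = 0.02723.
ΔP = f(L/D_h)(ρV²/2) = 0.02723·6.02/0.08253·16.83 = 33.42 Pa.
ΔP = 0.0334 kPa.

ΔP ≈ 0.0334 kPa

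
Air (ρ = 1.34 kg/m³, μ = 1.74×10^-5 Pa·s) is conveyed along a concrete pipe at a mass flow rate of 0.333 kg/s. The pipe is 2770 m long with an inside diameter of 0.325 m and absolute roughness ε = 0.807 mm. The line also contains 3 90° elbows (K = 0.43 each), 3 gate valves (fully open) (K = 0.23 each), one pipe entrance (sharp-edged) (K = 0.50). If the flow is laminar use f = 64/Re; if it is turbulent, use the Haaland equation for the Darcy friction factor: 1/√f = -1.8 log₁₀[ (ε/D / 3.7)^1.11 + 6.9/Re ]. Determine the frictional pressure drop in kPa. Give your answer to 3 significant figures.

A = πD²/4 = π(0.325)²/4 = 0.08296 m²; mean velocity V = ṁ/(ρA) = 0.333/(1.34 · 0.08296) = 2.996 m/s.
Reynolds number Re = ρVD/μ = 1.34 · 2.996 · 0.325 / 1.74e-05 = 7.498e+04.
Re > 4000 → turbulent. Relative roughness ε/D = 0.000807/0.325 = 0.00248. Haaland: 1/√f = -1.8 log₁₀[(0.00248/3.7)^1.11 + 6.9/7.498e+04] = -1.8 log₁₀[0.0003 + 9.2e-05] = 6.131, so f = 0.0266.
Total minor-loss coefficient ΣK = 3·0.43 + 3·0.23 + 1·0.5 = 2.48.
ΔP = [f·L/D + ΣK]·(ρV²/2) = [0.0266·2770/0.325 + 2.48]·(1.34·2.996²/2) = [226.7 + 2.48]·6.012 = 1378 Pa.
ΔP = 1378 Pa = 1.38 kPa.

ΔP ≈ 1.38 kPa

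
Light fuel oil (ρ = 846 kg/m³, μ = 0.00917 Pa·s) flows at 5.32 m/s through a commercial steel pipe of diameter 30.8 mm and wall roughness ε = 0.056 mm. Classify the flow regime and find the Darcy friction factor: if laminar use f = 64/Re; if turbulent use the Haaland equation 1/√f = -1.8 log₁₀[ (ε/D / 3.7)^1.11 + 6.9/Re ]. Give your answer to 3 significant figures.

Re = ρVD/μ = 846·5.32·0.0308/0.00917 = 1.512e+04.
Re > 4000 → turbulent. ε/D = 5.6e-05/0.0308 = 0.00182; Haaland: 1/√f = -1.8 log₁₀[0.000213 + 0.000456] = 5.714, so f = 0.03063.

f ≈ 0.0306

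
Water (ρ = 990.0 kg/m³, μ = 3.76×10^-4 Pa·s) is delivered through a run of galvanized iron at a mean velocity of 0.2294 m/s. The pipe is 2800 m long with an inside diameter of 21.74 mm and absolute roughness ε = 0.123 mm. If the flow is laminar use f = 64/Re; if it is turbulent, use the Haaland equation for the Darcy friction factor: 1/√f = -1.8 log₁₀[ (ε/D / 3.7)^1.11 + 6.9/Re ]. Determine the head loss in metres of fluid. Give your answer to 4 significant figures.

Reynolds number Re = ρVD/μ = 990 · 0.2294 · 0.02174 / 0.000376 = 1.313e+04.
Re > 4000 → turbulent. Relative roughness ε/D = 0.000123/0.02174 = 0.00566. Haaland: 1/√f = -1.8 log₁₀[(0.00566/3.7)^1.11 + 6.9/1.313e+04] = -1.8 log₁₀[0.000749 + 0.000525] = 5.21, so f = 0.03684.
Darcy-Weisbach: ΔP = f(L/D)(ρV²/2) = 0.03684·(2800/0.02174)·(990·0.2294²/2) = 0.03684·1.288e+05·26.05 = 1.236e+05 Pa.
Head loss h_f = ΔP/(ρg) = 1.236e+05/(990·9.81) = 12.73 m.

h_f ≈ 12.73 m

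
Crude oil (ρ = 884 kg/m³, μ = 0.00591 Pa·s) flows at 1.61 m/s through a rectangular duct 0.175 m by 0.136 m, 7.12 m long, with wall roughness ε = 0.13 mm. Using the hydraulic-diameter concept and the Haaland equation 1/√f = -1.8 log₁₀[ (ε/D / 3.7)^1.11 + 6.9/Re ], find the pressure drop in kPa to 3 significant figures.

ΔP ≈ 1.30 kPa

Hydraulic diameter D_h = 4A/P = 4·(0.175·0.136)/(2·(0.175+0.136)) = 0.0952/0.622 = 0.1531 m.
Re = ρVD_h/μ = 884·1.61·0.1531/0.00591 = 3.686e+04.
ε/D_h = 0.00013/0.1531 = 0.000849; Haaland gives 1/√f = -1.8 log₁₀[9.13e-05+0.000187] = 6.399, so f = 0.02442.
ΔP = f(L/D_h)(ρV²/2) = 0.02442·7.12/0.1531·1146 = 1302 Pa.
ΔP = 1.30 kPa.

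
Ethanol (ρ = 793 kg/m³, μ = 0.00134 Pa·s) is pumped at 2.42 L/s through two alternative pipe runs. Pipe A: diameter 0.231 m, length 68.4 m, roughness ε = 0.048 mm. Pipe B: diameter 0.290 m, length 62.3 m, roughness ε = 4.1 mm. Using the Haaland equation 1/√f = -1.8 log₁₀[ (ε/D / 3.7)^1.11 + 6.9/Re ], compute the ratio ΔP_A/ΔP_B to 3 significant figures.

Pipe A: V = Q/A = 0.00242/0.04191 = 0.05774 m/s; Re = 7894; ε/D = 0.000208; Haaland → f = 0.0332; ΔP_A = f(L/D)(ρV²/2) = 13 Pa.
Pipe B: V = Q/A = 0.00242/0.06605 = 0.03664 m/s; Re = 6288; ε/D = 0.0141; Haaland → f = 0.04942; ΔP_B = f(L/D)(ρV²/2) = 5.65 Pa.
ΔP_A/ΔP_B = 13/5.65 = 2.30.

ΔP_A/ΔP_B ≈ 2.30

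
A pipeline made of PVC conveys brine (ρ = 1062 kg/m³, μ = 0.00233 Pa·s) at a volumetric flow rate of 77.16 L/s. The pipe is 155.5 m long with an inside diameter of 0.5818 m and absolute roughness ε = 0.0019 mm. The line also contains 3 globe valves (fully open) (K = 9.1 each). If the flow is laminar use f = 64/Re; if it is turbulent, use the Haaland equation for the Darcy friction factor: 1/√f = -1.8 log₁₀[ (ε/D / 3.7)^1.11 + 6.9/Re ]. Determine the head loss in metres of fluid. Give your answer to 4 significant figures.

h_f ≈ 0.1388 m

Q = 77.16 L/s = 77.16/1000 = 0.07716 m³/s.
Cross-sectional area A = πD²/4 = π(0.5818)²/4 = 0.2659 m²; mean velocity V = Q/A = 0.07716/0.2659 = 0.2902 m/s.
Reynolds number Re = ρVD/μ = 1062 · 0.2902 · 0.5818 / 0.00233 = 7.697e+04.
Re > 4000 → turbulent. Relative roughness ε/D = 1.9e-06/0.5818 = 3.27e-06. Haaland: 1/√f = -1.8 log₁₀[(3.27e-06/3.7)^1.11 + 6.9/7.697e+04] = -1.8 log₁₀[1.9e-07 + 8.97e-05] = 7.284, so f = 0.01885.
Total minor-loss coefficient ΣK = 3·9.1 = 27.3.
ΔP = [f·L/D + ΣK]·(ρV²/2) = [0.01885·155.5/0.5818 + 27.3]·(1062·0.2902²/2) = [5.038 + 27.3]·44.73 = 1446 Pa.
Head loss h_f = ΔP/(ρg) = 1446/(1062·9.81) = 0.1388 m.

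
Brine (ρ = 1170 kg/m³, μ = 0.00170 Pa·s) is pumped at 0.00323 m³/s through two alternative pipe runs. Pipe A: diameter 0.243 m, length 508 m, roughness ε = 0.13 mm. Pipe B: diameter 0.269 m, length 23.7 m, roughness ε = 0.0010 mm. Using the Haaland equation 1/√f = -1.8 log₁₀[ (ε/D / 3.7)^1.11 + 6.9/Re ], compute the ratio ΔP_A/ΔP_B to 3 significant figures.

ΔP_A/ΔP_B ≈ 35.5

Pipe A: V = Q/A = 0.00323/0.04638 = 0.06965 m/s; Re = 1.165e+04; ε/D = 0.000535; Haaland → f = 0.03035; ΔP_A = f(L/D)(ρV²/2) = 180 Pa.
Pipe B: V = Q/A = 0.00323/0.05683 = 0.05683 m/s; Re = 1.052e+04; ε/D = 3.72e-06; Haaland → f = 0.03046; ΔP_B = f(L/D)(ρV²/2) = 5.071 Pa.
ΔP_A/ΔP_B = 180/5.071 = 35.5.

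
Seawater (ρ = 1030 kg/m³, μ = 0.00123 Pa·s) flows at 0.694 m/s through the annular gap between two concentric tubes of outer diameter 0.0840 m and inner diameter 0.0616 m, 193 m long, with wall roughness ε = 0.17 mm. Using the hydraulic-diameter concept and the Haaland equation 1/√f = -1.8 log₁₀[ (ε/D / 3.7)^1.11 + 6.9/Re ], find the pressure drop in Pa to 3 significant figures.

Hydraulic diameter D_h = 4A/P = D_o - D_i = 0.084 - 0.0616 = 0.0224 m.
Re = ρVD_h/μ = 1030·0.694·0.0224/0.00123 = 1.302e+04.
ε/D_h = 0.00017/0.0224 = 0.00759; Haaland gives 1/√f = -1.8 log₁₀[0.00104+0.00053] = 5.048, so f = 0.03924.
ΔP = f(L/D_h)(ρV²/2) = 0.03924·193/0.0224·248 = 8.386e+04 Pa.

ΔP ≈ 83900 Pa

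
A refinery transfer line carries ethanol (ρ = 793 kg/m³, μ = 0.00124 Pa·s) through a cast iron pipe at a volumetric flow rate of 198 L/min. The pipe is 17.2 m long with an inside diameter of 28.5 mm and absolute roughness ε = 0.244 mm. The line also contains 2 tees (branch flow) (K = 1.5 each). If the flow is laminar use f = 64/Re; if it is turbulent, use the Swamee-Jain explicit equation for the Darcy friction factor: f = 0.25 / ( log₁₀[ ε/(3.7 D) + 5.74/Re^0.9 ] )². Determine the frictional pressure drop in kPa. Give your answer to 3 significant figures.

Q = 198 L/min = 198/60000 = 0.0033 m³/s.
Cross-sectional area A = πD²/4 = π(0.0285)²/4 = 0.0006379 m²; mean velocity V = Q/A = 0.0033/0.0006379 = 5.173 m/s.
Reynolds number Re = ρVD/μ = 793 · 5.173 · 0.0285 / 0.00124 = 9.428e+04.
Re > 4000 → turbulent. Relative roughness ε/D = 0.000244/0.0285 = 0.00856. Swamee-Jain: f = 0.25/(log₁₀[0.00856/3.7 + 5.74/9.428e+04^0.9])² = 0.25/(log₁₀[0.00231 + 0.000191])² = 0.25/(-2.601)² = 0.03695.
Total minor-loss coefficient ΣK = 2·1.5 = 3.
ΔP = [f·L/D + ΣK]·(ρV²/2) = [0.03695·17.2/0.0285 + 3]·(793·5.173²/2) = [22.3 + 3]·1.061e+04 = 2.684e+05 Pa.
ΔP = 2.684e+05 Pa = 268 kPa.

ΔP ≈ 268 kPa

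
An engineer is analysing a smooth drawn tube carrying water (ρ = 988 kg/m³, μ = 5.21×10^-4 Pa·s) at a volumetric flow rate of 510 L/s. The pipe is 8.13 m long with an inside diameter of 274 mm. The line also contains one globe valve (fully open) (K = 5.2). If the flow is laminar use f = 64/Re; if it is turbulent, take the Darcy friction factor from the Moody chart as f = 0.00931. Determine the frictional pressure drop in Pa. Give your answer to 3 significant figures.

ΔP ≈ 202000 Pa

Q = 510 L/s = 510/1000 = 0.51 m³/s.
Cross-sectional area A = πD²/4 = π(0.274)²/4 = 0.05896 m²; mean velocity V = Q/A = 0.51/0.05896 = 8.649 m/s.
Reynolds number Re = ρVD/μ = 988 · 8.649 · 0.274 / 0.000521 = 4.494e+06.
Re > 4000 → turbulent; use the Moody-chart value f = 0.00931.
Total minor-loss coefficient ΣK = 1·5.2 = 5.2.
ΔP = [f·L/D + ΣK]·(ρV²/2) = [0.00931·8.13/0.274 + 5.2]·(988·8.649²/2) = [0.2762 + 5.2]·3.696e+04 = 2.024e+05 Pa.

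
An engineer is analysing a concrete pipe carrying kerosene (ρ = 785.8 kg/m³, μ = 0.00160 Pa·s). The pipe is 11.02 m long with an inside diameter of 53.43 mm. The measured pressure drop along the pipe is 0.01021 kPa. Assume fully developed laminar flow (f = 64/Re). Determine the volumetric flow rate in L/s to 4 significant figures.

For laminar flow, f = 64/Re with Re = ρVD/μ, so Darcy-Weisbach reduces to ΔP = 32μLV/D². Solving for V: V = ΔP·D²/(32μL) = 10.21·(0.05343)²/(32·0.0016·11.02) = 0.05166 m/s.
Check: Re = ρVD/μ = 785.8·0.05166·0.05343/0.0016 = 1356 < 2300, so the laminar assumption holds.
Q = V·A = 0.05166·(π/4·0.05343²) = 0.0001158 m³/s = 0.1158 L/s.

Q ≈ 0.1158 L/s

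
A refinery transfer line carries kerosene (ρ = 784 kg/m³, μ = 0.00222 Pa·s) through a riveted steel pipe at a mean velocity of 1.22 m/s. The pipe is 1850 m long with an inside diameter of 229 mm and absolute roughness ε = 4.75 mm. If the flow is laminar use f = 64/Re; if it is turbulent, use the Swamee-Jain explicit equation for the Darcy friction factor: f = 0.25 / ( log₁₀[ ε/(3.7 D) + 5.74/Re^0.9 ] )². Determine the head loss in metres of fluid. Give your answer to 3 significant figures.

h_f ≈ 30.6 m

Reynolds number Re = ρVD/μ = 784 · 1.22 · 0.229 / 0.00222 = 9.866e+04.
Re > 4000 → turbulent. Relative roughness ε/D = 0.00475/0.229 = 0.0207. Swamee-Jain: f = 0.25/(log₁₀[0.0207/3.7 + 5.74/9.866e+04^0.9])² = 0.25/(log₁₀[0.00561 + 0.000184])² = 0.25/(-2.237)² = 0.04994.
Darcy-Weisbach: ΔP = f(L/D)(ρV²/2) = 0.04994·(1850/0.229)·(784·1.22²/2) = 0.04994·8079·583.5 = 2.354e+05 Pa.
Head loss h_f = ΔP/(ρg) = 2.354e+05/(784·9.81) = 30.6 m.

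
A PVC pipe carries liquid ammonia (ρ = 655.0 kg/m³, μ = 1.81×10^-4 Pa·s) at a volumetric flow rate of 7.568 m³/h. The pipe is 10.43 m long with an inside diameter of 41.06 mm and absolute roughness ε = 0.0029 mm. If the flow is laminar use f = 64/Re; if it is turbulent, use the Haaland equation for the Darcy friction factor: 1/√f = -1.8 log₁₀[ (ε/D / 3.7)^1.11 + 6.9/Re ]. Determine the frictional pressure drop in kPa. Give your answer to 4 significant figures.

Q = 7.568 m³/h = 7.568/3600 = 0.002102 m³/s.
Cross-sectional area A = πD²/4 = π(0.04106)²/4 = 0.001324 m²; mean velocity V = Q/A = 0.002102/0.001324 = 1.588 m/s.
Reynolds number Re = ρVD/μ = 655 · 1.588 · 0.04106 / 0.000181 = 2.359e+05.
Re > 4000 → turbulent. Relative roughness ε/D = 2.9e-06/0.04106 = 7.06e-05. Haaland: 1/√f = -1.8 log₁₀[(7.06e-05/3.7)^1.11 + 6.9/2.359e+05] = -1.8 log₁₀[5.78e-06 + 2.92e-05] = 8.02, so f = 0.01555.
Darcy-Weisbach: ΔP = f(L/D)(ρV²/2) = 0.01555·(10.43/0.04106)·(655·1.588²/2) = 0.01555·254·825.5 = 3260 Pa.
ΔP = 3260 Pa = 3.260 kPa.

ΔP ≈ 3.260 kPa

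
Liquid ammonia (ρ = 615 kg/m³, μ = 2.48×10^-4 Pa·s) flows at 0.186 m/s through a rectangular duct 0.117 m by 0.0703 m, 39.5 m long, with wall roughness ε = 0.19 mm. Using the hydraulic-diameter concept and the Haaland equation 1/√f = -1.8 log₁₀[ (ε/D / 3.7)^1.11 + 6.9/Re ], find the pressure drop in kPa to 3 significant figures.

Hydraulic diameter D_h = 4A/P = 4·(0.117·0.0703)/(2·(0.117+0.0703)) = 0.0329/0.3746 = 0.08783 m.
Re = ρVD_h/μ = 615·0.186·0.08783/0.000248 = 4.051e+04.
ε/D_h = 0.00019/0.08783 = 0.00216; Haaland gives 1/√f = -1.8 log₁₀[0.000258+0.00017] = 6.063, so f = 0.0272.
ΔP = f(L/D_h)(ρV²/2) = 0.0272·39.5/0.08783·10.64 = 130.1 Pa.
ΔP = 0.130 kPa.

ΔP ≈ 0.130 kPa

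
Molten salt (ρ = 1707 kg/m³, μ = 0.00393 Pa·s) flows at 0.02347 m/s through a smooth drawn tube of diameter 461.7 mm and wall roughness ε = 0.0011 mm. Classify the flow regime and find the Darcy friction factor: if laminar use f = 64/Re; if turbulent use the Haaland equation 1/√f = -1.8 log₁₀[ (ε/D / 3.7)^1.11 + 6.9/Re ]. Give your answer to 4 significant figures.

f ≈ 0.03843

Re = ρVD/μ = 1707·0.02347·0.4617/0.00393 = 4707.
Re > 4000 → turbulent. ε/D = 1.1e-06/0.4617 = 2.38e-06; Haaland: 1/√f = -1.8 log₁₀[1.34e-07 + 0.00147] = 5.101, so f = 0.03843.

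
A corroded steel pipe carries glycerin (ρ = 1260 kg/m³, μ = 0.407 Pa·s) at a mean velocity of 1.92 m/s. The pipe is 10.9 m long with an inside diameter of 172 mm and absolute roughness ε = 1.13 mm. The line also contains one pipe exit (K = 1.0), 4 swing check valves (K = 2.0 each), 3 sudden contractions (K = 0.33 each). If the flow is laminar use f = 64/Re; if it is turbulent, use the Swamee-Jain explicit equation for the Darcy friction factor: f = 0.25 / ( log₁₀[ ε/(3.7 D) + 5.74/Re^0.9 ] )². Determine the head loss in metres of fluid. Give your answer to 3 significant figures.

Reynolds number Re = ρVD/μ = 1260 · 1.92 · 0.172 / 0.407 = 1022.
Re < 2300 → laminar flow, so f = 64/Re = 64/1022 = 0.0626 (the turbulent correlation is not needed).
Total minor-loss coefficient ΣK = 1·1 + 4·2 + 3·0.33 = 9.99.
ΔP = [f·L/D + ΣK]·(ρV²/2) = [0.0626·10.9/0.172 + 9.99]·(1260·1.92²/2) = [3.967 + 9.99]·2322 = 3.241e+04 Pa.
Head loss h_f = ΔP/(ρg) = 3.241e+04/(1260·9.81) = 2.62 m.

h_f ≈ 2.62 m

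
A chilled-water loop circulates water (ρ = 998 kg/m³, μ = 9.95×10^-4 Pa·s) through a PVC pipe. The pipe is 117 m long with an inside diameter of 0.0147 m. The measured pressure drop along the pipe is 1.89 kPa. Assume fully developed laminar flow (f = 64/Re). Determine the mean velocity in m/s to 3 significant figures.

For laminar flow, f = 64/Re with Re = ρVD/μ, so Darcy-Weisbach reduces to ΔP = 32μLV/D². Solving for V: V = ΔP·D²/(32μL) = 1890·(0.0147)²/(32·0.000995·117) = 0.1096 m/s.
Check: Re = ρVD/μ = 998·0.1096·0.0147/0.000995 = 1616 < 2300, so the laminar assumption holds.

V ≈ 0.110 m/s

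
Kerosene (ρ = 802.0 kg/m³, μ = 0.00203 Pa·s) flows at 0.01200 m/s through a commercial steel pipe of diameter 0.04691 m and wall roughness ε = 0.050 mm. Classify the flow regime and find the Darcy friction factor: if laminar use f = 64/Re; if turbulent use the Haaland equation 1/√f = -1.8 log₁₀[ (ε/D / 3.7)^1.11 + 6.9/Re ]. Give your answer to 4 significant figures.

f ≈ 0.2878

Re = ρVD/μ = 802·0.012·0.04691/0.00203 = 222.4.
Re < 2300 → laminar, so f = 64/Re = 0.2878 (roughness is irrelevant in laminar flow).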